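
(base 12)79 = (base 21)49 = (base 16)5d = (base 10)93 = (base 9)113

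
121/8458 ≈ 0.0143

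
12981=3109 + 9872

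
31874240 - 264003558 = -232129318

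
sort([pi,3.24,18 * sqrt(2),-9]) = [-9,pi,3.24,18 * sqrt(2)]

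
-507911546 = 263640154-771551700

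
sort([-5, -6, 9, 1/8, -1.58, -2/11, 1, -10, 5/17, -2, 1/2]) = [-10, -6, -5, -2, -1.58, -2/11, 1/8, 5/17, 1/2, 1, 9]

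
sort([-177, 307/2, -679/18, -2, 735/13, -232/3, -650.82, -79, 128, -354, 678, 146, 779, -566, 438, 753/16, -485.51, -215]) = [-650.82, -566, -485.51, -354, -215, -177, -79, -232/3, -679/18, -2, 753/16, 735/13, 128, 146, 307/2, 438, 678, 779]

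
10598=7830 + 2768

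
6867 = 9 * 763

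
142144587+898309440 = 1040454027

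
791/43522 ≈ 0.0182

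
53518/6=26759/3≈8919.67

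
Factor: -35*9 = -1*3^2*5^1*7^1 = -315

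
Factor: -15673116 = -1*2^2*3^1*17^1*76829^1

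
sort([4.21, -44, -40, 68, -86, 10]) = [-86, -44, -40, 4.21, 10, 68]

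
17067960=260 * 65646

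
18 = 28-10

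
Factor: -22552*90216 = -1*2^6*3^2*7^1*179^1*2819^1 = -2034551232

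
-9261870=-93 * 99590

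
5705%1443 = 1376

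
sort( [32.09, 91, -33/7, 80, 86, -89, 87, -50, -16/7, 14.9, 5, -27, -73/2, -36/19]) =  [-89, -50, -73/2, -27, -33/7, -16/7, -36/19, 5, 14.9, 32.09, 80, 86, 87, 91]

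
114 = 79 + 35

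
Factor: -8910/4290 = -1 * 3^3 * 13^(-1) = -27/13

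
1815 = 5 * 363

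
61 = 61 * 1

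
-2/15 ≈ -0.133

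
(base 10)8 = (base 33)8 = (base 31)8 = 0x8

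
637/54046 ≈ 0.0118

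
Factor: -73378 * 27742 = -1 * 2^2 * 11^1 * 13^1 * 19^1 * 97^1 * 1931^1 = -2035652476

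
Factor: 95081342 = 2^1*37^1*43^1*29881^1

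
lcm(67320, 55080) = 605880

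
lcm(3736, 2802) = 11208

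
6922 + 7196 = 14118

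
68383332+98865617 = 167248949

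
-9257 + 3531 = -5726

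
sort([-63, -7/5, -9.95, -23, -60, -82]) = [-82, -63, -60, -23, -9.95, -7/5]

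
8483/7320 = 1 + 1163/7320 ≈ 1.16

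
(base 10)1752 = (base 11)1353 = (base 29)22c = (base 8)3330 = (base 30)1sc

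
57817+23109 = 80926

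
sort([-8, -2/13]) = [-8, -2/13]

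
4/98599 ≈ 0.0000406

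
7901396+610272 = 8511668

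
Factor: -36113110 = -1*2^1*5^1*11^1*19^1*37^1*467^1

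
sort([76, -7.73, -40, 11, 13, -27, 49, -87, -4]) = [-87, -40, -27, -7.73, -4, 11, 13, 49, 76]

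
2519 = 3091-572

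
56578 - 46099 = 10479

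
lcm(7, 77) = 77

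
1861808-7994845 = -6133037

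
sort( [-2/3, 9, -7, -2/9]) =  [-7, -2/3, -2/9, 9]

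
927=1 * 927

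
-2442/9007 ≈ -0.271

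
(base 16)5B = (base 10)91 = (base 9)111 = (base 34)2N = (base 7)160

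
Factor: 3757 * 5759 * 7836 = 2^2 * 3^1 * 13^2 * 17^2 * 443^1 * 653^1 = 169544107668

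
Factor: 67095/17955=19^(-1)*71^1=71/19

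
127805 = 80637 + 47168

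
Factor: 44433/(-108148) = -1*2^(-2)*3^2*19^(-1)*1423^(-1)*4937^1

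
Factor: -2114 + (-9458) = -1 * 2^2 * 11^1 * 263^1 = -11572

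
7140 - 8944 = -1804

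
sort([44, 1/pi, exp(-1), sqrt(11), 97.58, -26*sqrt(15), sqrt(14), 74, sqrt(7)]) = [-26*sqrt(15), 1/pi, exp(-1), sqrt(7), sqrt(11), sqrt(14), 44, 74, 97.58]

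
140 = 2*70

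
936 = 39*24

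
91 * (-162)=-14742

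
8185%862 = 427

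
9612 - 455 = 9157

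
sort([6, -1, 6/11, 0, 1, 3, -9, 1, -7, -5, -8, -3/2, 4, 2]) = [-9, -8, -7, -5, -3/2, -1, 0, 6/11, 1, 1, 2, 3, 4, 6]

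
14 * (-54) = -756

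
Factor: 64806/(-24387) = -1*2^1*7^1*11^(-1)*739^(-1)*1543^1 = -21602/8129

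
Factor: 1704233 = 17^2*5897^1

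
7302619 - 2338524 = 4964095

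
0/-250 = 0 = 0.00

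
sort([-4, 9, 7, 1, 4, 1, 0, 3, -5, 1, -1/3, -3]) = [-5, -4, -3, -1/3, 0, 1, 1, 1, 3, 4, 7, 9]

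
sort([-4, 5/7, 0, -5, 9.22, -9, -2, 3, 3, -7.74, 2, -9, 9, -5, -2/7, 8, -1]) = [-9, -9, -7.74, -5, -5, -4, -2, -1, -2/7, 0, 5/7, 2, 3, 3, 8, 9, 9.22]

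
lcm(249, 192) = 15936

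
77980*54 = 4210920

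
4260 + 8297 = 12557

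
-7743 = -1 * 7743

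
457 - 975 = -518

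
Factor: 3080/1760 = 2^(-2) * 7^1 = 7/4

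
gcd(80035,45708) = 1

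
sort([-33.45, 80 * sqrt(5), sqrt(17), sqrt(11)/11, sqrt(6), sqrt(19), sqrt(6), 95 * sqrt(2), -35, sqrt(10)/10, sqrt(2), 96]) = [-35, -33.45, sqrt(11)/11, sqrt(10)/10, sqrt(2), sqrt(6), sqrt(6), sqrt(17), sqrt(19), 96, 95 * sqrt(2), 80 * sqrt(5)]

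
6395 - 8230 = -1835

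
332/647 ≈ 0.513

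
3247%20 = 7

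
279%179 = 100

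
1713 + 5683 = 7396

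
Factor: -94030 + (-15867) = -1 * 109897^1 = -109897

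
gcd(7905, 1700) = 85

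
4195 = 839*5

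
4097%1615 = 867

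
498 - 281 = 217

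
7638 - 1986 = 5652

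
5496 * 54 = 296784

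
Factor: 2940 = 2^2*3^1*5^1*7^2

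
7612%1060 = 192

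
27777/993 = 27 + 322/331 ≈ 27.97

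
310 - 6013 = -5703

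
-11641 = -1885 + -9756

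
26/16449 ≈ 0.00158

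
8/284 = 2/71 ≈ 0.0282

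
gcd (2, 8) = 2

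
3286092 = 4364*753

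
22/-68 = -11/34 ≈ -0.324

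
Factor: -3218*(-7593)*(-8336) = -1*2^5*3^1*521^1*1609^1*2531^1 = -203684108064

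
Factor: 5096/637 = 2^3 = 8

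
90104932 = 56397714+33707218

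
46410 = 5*9282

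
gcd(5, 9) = 1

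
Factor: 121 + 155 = 2^2 * 3^1 * 23^1 = 276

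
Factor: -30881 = -1 * 30881^1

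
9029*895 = 8080955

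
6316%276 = 244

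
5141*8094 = 41611254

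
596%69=44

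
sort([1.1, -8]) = [-8, 1.1]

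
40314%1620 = 1434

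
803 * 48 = 38544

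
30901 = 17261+13640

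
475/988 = 25/52 ≈ 0.481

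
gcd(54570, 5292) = 6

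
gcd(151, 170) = 1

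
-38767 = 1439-40206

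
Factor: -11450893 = -1 * 11450893^1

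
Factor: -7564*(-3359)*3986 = 2^3*31^1*61^1*1993^1*3359^1 = 101274199336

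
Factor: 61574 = 2^1*17^1*1811^1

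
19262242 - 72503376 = -53241134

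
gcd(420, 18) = 6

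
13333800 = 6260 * 2130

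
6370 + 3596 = 9966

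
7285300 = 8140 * 895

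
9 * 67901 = 611109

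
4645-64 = 4581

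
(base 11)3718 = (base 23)946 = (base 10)4859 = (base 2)1001011111011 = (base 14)1ab1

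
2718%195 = 183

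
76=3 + 73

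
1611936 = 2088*772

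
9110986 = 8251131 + 859855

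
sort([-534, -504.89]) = [-534, -504.89]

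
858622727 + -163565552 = 695057175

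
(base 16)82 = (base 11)109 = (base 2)10000010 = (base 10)130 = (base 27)4m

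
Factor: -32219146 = -1*2^1*16109573^1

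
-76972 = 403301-480273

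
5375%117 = 110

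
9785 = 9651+134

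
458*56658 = 25949364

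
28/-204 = -7/51≈-0.137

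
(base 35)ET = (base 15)249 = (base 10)519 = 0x207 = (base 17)1D9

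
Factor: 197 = 197^1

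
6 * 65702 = 394212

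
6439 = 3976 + 2463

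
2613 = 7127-4514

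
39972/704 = 56+137/176 ≈ 56.78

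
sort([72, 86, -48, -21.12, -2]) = [-48, -21.12, -2, 72, 86]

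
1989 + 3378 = 5367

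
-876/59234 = -438/29617 ≈ -0.0148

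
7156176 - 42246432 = -35090256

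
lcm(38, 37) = 1406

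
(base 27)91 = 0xf4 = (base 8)364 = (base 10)244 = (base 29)8c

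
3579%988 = 615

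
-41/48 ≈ -0.854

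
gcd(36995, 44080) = 5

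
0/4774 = 0 = 0.00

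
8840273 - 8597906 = 242367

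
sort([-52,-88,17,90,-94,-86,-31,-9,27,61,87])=[-94,-88,-86,-52,-31,-9,17,27,61,87,90]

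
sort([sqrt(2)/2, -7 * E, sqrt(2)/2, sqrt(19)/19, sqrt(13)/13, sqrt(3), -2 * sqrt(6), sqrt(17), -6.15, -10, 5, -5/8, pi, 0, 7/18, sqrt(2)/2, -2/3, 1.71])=[-7 * E, -10, -6.15, -2 * sqrt(6), -2/3, -5/8, 0, sqrt(19)/19, sqrt(13)/13, 7/18, sqrt(2)/2, sqrt(2)/2, sqrt(2)/2, 1.71, sqrt(3), pi, sqrt(17), 5]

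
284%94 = 2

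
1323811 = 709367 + 614444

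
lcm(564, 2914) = 17484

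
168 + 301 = 469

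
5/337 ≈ 0.0148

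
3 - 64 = -61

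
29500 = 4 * 7375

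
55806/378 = 147 + 40/63 ≈ 147.63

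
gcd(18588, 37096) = 4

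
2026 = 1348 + 678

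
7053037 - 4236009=2817028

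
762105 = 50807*15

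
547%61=59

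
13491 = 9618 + 3873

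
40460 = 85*476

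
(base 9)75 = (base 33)22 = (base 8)104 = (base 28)2c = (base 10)68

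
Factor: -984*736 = -1*2^8*3^1*23^1*41^1 = -724224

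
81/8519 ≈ 0.00951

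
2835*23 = 65205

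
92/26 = 46/13 ≈ 3.54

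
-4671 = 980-5651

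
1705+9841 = 11546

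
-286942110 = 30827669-317769779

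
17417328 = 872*19974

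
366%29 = 18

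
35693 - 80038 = -44345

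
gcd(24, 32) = 8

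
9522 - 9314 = 208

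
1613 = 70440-68827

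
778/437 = 1+341/437 ≈ 1.78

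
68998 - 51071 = 17927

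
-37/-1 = 37 = 37.00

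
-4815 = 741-5556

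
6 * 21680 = 130080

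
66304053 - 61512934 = 4791119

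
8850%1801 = 1646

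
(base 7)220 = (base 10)112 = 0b1110000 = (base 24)4g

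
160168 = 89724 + 70444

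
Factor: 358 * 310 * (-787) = -1 * 2^2 * 5^1 * 31^1 * 179^1 * 787^1 = -87341260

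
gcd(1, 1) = 1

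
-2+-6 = -8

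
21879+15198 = 37077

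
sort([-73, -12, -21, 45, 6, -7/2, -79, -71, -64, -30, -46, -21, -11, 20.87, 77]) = [-79, -73, -71, -64, -46, -30, -21, -21, -12, -11, -7/2, 6, 20.87, 45, 77]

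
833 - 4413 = -3580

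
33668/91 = 369 + 89/91 ≈ 369.98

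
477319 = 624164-146845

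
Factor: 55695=3^1*5^1*47^1*79^1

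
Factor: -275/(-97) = 5^2 * 11^1 * 97^(-1)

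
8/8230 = 4/4115 ≈ 0.000972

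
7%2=1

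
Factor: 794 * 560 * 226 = 2^6 * 5^1 * 7^1 * 113^1 * 397^1 = 100488640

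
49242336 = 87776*561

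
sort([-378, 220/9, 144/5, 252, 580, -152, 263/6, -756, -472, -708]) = [-756, -708, -472, -378, -152, 220/9, 144/5, 263/6, 252, 580]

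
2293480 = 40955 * 56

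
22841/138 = 165 + 71/138 ≈ 165.51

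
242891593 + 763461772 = 1006353365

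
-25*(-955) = 23875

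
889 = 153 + 736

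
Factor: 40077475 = 5^2*37^2*1171^1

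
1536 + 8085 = 9621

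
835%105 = 100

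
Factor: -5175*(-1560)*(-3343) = -1*2^3*3^3*5^3*13^1*23^1*3343^1 = -26988039000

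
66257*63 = 4174191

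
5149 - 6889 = -1740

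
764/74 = 382/37 ≈ 10.32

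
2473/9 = 274+7/9 ≈ 274.78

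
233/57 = 4 + 5/57≈4.09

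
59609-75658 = -16049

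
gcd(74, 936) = 2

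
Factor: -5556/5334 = -1*2^1*7^(-1)*127^(-1)*463^1 = -926/889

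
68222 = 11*6202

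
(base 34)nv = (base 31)q7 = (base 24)19l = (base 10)813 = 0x32d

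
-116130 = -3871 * 30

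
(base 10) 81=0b1010001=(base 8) 121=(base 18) 49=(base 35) 2b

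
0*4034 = 0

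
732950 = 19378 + 713572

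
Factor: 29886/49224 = 2^(-2) * 7^(-1) * 17^1 = 17/28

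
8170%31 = 17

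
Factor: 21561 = 3^1*7187^1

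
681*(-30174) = -20548494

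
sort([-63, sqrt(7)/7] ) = [-63, sqrt(7)/7] 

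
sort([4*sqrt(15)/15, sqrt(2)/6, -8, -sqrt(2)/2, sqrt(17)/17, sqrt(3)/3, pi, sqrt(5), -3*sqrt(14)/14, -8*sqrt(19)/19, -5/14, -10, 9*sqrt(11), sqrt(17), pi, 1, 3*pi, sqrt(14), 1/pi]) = [-10, -8, -8*sqrt(19)/19, -3*sqrt(14)/14, -sqrt(2)/2, -5/14, sqrt(2)/6, sqrt(17)/17, 1/pi, sqrt(3)/3, 1, 4*sqrt(15)/15, sqrt(5), pi, pi, sqrt(14), sqrt(17), 3*pi, 9*sqrt(11)]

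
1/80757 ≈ 0.0000124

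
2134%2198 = 2134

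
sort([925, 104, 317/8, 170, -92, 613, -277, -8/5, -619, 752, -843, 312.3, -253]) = [-843, -619, -277, -253, -92, -8/5, 317/8, 104, 170, 312.3, 613, 752, 925]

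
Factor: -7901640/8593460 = -1*2^1*3^2*47^1*467^1*429673^(-1) = -395082/429673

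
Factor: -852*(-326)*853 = 2^3*3^1*71^1*163^1*853^1 = 236922456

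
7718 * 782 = 6035476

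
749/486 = 1 + 263/486 ≈ 1.54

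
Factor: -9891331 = -1*17^1*581843^1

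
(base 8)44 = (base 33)13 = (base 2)100100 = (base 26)1a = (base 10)36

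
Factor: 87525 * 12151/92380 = 2^(-2) * 3^2 * 5^1 * 29^1 * 31^(-1) * 149^(-1) * 389^1 * 419^1 = 212703255/18476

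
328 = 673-345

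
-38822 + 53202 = 14380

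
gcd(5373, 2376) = 27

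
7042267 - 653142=6389125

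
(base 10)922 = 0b1110011010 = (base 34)r4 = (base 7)2455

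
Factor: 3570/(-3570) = -1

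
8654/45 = 192 + 14/45 ≈ 192.31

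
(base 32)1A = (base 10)42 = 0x2A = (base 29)1D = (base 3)1120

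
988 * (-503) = -496964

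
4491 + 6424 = 10915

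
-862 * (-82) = 70684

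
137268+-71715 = 65553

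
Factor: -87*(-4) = 2^2*3^1*29^1 = 348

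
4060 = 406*10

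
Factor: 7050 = 2^1*3^1*5^2*47^1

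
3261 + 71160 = 74421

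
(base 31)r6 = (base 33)pi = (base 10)843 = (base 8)1513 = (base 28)123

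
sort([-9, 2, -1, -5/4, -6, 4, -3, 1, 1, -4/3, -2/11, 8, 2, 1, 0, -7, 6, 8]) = [-9, -7, -6, -3, -4/3, -5/4, -1, -2/11, 0, 1, 1, 1, 2, 2, 4, 6, 8, 8]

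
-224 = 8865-9089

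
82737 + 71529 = 154266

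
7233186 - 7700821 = -467635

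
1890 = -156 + 2046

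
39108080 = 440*88882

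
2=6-4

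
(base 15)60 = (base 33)2o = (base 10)90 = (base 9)110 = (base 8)132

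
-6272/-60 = 1568/15 ≈ 104.53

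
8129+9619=17748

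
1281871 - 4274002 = -2992131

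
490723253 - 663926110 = -173202857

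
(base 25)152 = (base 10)752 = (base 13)45b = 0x2f0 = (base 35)lh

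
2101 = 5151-3050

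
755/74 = 10 + 15/74 ≈ 10.20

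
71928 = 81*888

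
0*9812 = 0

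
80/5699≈0.0140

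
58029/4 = 14507 + 1/4 = 14507.25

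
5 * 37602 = 188010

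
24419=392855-368436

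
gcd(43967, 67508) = 7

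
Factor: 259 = 7^1 * 37^1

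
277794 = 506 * 549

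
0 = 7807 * 0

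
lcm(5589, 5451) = 441531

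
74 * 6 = 444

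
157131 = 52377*3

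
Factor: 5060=2^2 * 5^1 * 11^1 * 23^1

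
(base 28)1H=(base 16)2D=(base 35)1A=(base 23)1M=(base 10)45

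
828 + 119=947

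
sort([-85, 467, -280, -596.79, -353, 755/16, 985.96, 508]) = [-596.79, -353, -280, -85, 755/16, 467, 508, 985.96]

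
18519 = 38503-19984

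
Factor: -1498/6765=-1*2^1*3^(-1)*5^(-1)*7^1*11^(-1)*41^(-1)*107^1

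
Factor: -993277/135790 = -1*2^(-1)*5^(-1)*37^(-1)*367^(-1)*401^1*2477^1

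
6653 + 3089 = 9742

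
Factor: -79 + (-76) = -1*5^1*31^1 = -155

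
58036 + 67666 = 125702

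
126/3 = 42 = 42.00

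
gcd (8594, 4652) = 2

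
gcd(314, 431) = 1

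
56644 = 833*68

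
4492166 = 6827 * 658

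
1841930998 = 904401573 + 937529425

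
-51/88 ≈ -0.580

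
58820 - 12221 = 46599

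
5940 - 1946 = 3994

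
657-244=413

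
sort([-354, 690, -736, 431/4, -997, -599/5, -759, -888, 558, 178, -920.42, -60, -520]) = [-997, -920.42, -888, -759, -736, -520, -354, -599/5, -60, 431/4, 178, 558, 690]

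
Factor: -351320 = -1*2^3*5^1*8783^1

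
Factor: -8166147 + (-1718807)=-1 * 2^1 * 79^1 * 62563^1=-9884954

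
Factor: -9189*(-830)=2^1*3^2*5^1*83^1*1021^1=7626870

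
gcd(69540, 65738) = 2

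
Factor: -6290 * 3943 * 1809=-1 * 2^1 * 3^3 * 5^1 * 17^1 * 37^1 * 67^1 * 3943^1=-44865859230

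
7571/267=28 + 95/267≈28.36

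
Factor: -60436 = -1*2^2*29^1*521^1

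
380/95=4=4.00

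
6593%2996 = 601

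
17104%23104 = 17104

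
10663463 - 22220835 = -11557372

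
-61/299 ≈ -0.204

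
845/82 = 10 + 25/82 ≈ 10.30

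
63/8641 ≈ 0.00729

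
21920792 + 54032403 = 75953195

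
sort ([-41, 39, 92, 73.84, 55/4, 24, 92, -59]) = [-59, -41, 55/4, 24, 39, 73.84, 92, 92]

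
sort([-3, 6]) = [-3, 6]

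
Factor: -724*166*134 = -1*2^4*67^1*83^1*181^1 = -16104656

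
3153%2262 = 891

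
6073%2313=1447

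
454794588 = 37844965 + 416949623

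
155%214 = 155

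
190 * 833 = 158270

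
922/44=20+21/22 ≈ 20.95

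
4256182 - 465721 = 3790461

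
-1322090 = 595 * (-2222) 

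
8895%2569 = 1188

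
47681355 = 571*83505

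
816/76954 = 408/38477 ≈ 0.0106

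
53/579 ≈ 0.0915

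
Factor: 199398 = 2^1*3^1*167^1*199^1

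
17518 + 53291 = 70809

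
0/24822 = 0 = 0.00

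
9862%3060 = 682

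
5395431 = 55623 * 97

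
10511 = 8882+1629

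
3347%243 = 188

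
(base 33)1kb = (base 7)5063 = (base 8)3340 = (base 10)1760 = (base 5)24020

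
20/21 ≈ 0.952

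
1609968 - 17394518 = -15784550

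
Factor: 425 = 5^2 * 17^1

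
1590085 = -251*(-6335)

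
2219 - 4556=-2337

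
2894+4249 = 7143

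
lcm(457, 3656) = 3656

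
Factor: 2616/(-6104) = -1*3^1*7^(-1) = -3/7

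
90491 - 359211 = -268720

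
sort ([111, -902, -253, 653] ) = [-902, -253, 111, 653] 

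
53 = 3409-3356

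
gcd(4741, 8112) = 1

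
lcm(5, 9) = 45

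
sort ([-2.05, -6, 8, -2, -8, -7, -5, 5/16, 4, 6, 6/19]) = [-8, -7, -6, -5, -2.05, -2, 5/16, 6/19, 4, 6, 8]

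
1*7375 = 7375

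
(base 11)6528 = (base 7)34064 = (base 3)102211022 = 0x21ad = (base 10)8621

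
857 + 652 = 1509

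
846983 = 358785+488198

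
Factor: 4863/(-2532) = -1*2^(-2)*211^(-1)*1621^1 = -1621/844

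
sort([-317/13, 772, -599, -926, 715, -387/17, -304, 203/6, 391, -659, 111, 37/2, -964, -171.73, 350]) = [-964, -926, -659, -599, -304, -171.73, -317/13, -387/17, 37/2, 203/6, 111, 350, 391, 715, 772]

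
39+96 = 135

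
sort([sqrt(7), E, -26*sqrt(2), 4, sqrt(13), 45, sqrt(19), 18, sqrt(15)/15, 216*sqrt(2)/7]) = [-26*sqrt(2), sqrt(15)/15, sqrt(7), E, sqrt(13), 4, sqrt(19), 18, 216*sqrt(2)/7, 45]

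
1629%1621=8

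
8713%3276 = 2161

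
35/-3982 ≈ -0.00879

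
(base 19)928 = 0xcdf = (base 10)3295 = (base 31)3d9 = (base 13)1666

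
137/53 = 2 + 31/53 ≈ 2.58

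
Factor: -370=-1 * 2^1 * 5^1 * 37^1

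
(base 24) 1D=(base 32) 15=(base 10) 37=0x25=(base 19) 1I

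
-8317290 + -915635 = -9232925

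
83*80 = 6640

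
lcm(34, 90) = 1530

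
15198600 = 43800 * 347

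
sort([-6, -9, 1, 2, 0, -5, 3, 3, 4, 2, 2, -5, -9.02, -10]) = [-10, -9.02, -9, -6, -5, -5, 0, 1, 2, 2, 2, 3, 3, 4]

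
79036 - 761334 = -682298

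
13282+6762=20044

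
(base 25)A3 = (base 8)375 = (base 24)AD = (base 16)FD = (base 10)253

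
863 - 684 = 179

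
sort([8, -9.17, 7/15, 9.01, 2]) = [-9.17, 7/15, 2, 8, 9.01]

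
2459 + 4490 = 6949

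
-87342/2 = -43671 = -43671.00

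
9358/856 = 10+399/428 ≈ 10.93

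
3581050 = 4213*850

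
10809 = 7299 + 3510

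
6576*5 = 32880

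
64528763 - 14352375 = 50176388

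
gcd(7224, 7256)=8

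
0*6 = 0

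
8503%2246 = 1765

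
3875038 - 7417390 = -3542352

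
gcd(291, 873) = 291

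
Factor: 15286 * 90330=2^2 * 3^1 * 5^1 * 3011^1 * 7643^1=1380784380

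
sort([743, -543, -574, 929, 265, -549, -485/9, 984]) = [-574, -549, -543, -485/9, 265, 743, 929, 984]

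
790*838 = 662020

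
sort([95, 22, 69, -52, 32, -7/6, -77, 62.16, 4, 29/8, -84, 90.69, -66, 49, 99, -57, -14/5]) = [-84, -77, -66, -57, -52, -14/5, -7/6, 29/8, 4, 22, 32, 49, 62.16, 69, 90.69, 95, 99]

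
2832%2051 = 781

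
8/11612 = 2/2903 ≈ 0.000689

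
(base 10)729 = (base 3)1000000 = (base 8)1331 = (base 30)o9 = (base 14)3a1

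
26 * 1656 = 43056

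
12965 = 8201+4764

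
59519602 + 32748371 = 92267973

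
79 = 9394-9315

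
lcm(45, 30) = 90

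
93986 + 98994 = 192980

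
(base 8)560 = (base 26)e4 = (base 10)368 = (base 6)1412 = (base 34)as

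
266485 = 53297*5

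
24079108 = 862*27934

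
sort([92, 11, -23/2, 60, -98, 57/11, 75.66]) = [-98, -23/2, 57/11, 11, 60, 75.66, 92]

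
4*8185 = 32740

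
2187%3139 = 2187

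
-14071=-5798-8273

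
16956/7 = 2422 + 2/7 ≈ 2422.29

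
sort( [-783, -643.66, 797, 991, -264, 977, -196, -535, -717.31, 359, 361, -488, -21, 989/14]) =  [-783, -717.31, -643.66, -535, -488, -264, -196, -21, 989/14, 359, 361, 797, 977, 991]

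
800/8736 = 25/273 ≈ 0.0916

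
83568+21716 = 105284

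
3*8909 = 26727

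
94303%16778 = 10413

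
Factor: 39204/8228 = 3^4*17^(-1) = 81/17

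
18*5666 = 101988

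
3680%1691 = 298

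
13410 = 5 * 2682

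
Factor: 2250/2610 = 5^2*29^(-1) = 25/29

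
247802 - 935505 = -687703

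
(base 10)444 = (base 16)1bc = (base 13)282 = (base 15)1e9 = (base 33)df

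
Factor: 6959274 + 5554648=2^1*499^1*12539^1=12513922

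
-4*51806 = -207224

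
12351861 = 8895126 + 3456735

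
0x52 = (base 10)82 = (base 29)2o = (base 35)2c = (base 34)2e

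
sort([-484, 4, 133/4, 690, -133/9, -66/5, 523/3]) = [-484, -133/9, -66/5, 4, 133/4, 523/3, 690]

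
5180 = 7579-2399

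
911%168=71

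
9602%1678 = 1212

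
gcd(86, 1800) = 2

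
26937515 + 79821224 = 106758739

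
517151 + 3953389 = 4470540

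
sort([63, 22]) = [22, 63]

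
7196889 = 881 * 8169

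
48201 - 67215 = -19014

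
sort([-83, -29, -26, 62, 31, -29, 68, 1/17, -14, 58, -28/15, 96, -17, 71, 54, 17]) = [-83, -29, -29, -26, -17, -14, -28/15, 1/17, 17, 31, 54, 58, 62, 68, 71, 96]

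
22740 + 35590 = 58330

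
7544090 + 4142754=11686844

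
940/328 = 2 + 71/82 ≈ 2.87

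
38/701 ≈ 0.0542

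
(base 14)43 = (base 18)35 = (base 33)1q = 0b111011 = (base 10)59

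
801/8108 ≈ 0.0988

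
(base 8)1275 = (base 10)701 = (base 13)41c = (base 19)1hh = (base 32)lt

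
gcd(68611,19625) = 1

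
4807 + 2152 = 6959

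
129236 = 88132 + 41104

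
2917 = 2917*1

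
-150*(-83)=12450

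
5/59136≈0.0000846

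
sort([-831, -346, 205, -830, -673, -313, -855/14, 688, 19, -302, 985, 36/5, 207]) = [-831, -830, -673, -346, -313, -302, -855/14, 36/5, 19, 205, 207, 688, 985]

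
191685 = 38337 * 5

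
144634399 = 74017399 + 70617000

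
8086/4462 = 4043/2231 ≈ 1.81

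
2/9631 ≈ 0.000208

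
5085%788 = 357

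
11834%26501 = 11834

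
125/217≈0.576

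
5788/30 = 192+14/15 ≈ 192.93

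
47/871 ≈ 0.0540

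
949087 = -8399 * (-113)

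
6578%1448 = 786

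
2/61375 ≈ 0.0000326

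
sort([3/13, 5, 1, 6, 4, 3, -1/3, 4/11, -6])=[-6, -1/3, 3/13, 4/11, 1, 3, 4, 5, 6]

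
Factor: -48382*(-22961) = 2^1*17^1*1423^1*22961^1 = 1110899102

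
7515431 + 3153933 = 10669364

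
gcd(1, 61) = 1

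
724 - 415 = 309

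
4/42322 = 2/21161 ≈ 0.0000945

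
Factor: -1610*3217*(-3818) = 2^2*5^1*7^1*23^2*83^1*3217^1 = 19774834660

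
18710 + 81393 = 100103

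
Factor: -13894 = -1 * 2^1 * 6947^1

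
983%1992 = 983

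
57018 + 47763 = 104781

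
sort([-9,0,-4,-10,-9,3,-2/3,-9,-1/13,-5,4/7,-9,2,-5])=[-10,-9,-9,-9,-9,-5,-5,-4,-2/3,-1/13,0,4/7,2,3]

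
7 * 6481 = 45367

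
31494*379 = 11936226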